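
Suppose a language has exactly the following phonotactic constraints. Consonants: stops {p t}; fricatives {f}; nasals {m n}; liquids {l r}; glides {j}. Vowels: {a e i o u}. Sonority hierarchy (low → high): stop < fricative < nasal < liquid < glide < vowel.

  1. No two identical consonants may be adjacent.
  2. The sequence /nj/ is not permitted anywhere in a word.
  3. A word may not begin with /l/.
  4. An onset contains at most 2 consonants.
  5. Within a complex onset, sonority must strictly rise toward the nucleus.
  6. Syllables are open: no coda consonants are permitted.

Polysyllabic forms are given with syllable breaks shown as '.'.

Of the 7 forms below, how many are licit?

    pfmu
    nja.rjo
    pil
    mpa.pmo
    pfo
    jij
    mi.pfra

pfmu — violates constraint 4: syllable 1 onset /pfm/ has 3 consonants (> 2) → illicit
nja.rjo — violates constraint 2: contains banned sequence /nj/ → illicit
pil — violates constraint 6: syllable 1 coda /l/ has 1 consonant (> 0) → illicit
mpa.pmo — violates constraint 5: syllable 1 onset /mp/: /m/ (nasal, 3) → /p/ (stop, 1) does not rise → illicit
pfo — σ1 onset /pf/ (1→2 rises), coda /∅/ ok → licit
jij — violates constraint 6: syllable 1 coda /j/ has 1 consonant (> 0) → illicit
mi.pfra — violates constraint 4: syllable 2 onset /pfr/ has 3 consonants (> 2) → illicit
Licit: pfo → 1.

1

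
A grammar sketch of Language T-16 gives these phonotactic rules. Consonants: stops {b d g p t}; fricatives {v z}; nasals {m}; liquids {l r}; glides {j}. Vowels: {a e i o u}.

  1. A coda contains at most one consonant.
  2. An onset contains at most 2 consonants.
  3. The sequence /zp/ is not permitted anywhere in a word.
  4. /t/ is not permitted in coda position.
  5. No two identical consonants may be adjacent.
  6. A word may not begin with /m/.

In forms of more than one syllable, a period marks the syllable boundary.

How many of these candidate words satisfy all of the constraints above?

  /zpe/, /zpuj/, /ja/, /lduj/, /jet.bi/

2

/zpe/ — violates constraint 3: contains banned sequence /zp/ → not permitted
/zpuj/ — violates constraint 3: contains banned sequence /zp/ → not permitted
/ja/ — σ1 onset /j/, coda /∅/ ok → permitted
/lduj/ — σ1 onset /ld/ (2C), coda /j/ ok → permitted
/jet.bi/ — violates constraint 4: syllable 1 coda contains /t/ → not permitted
Permitted: /ja/, /lduj/ → 2.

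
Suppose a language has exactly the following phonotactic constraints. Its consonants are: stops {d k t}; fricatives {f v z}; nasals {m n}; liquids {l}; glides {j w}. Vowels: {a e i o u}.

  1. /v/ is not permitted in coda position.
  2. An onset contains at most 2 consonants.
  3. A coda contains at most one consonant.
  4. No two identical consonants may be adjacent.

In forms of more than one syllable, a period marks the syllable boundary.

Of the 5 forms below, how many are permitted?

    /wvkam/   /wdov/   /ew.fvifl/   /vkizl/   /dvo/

/wvkam/ — violates constraint 2: syllable 1 onset /wvk/ has 3 consonants (> 2) → not permitted
/wdov/ — violates constraint 1: syllable 1 coda contains /v/ → not permitted
/ew.fvifl/ — violates constraint 3: syllable 2 coda /fl/ has 2 consonants (> 1) → not permitted
/vkizl/ — violates constraint 3: syllable 1 coda /zl/ has 2 consonants (> 1) → not permitted
/dvo/ — σ1 onset /dv/ (2C), coda /∅/ ok → permitted
Permitted: /dvo/ → 1.

1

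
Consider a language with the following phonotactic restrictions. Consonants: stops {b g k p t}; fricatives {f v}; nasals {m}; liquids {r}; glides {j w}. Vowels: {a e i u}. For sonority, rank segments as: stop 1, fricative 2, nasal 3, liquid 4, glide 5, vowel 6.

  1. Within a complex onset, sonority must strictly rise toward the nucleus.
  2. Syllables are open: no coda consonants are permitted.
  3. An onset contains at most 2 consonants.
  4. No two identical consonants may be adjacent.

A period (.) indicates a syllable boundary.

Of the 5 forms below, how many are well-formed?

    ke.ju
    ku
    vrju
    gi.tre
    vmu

ke.ju — σ1 onset /k/, coda /∅/ ok; σ2 onset /j/, coda /∅/ ok → well-formed
ku — σ1 onset /k/, coda /∅/ ok → well-formed
vrju — violates constraint 3: syllable 1 onset /vrj/ has 3 consonants (> 2) → ill-formed
gi.tre — σ1 onset /g/, coda /∅/ ok; σ2 onset /tr/ (1→4 rises), coda /∅/ ok → well-formed
vmu — σ1 onset /vm/ (2→3 rises), coda /∅/ ok → well-formed
Well-formed: ke.ju, ku, gi.tre, vmu → 4.

4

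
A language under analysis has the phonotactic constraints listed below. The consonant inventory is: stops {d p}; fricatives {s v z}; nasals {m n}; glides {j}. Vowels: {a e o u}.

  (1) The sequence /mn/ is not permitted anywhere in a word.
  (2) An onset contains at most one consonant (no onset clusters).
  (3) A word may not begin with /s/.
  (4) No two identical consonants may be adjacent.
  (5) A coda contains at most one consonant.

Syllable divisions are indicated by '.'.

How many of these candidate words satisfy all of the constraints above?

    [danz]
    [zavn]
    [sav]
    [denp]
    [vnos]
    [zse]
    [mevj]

[danz] — violates constraint 5: syllable 1 coda /nz/ has 2 consonants (> 1) → not permitted
[zavn] — violates constraint 5: syllable 1 coda /vn/ has 2 consonants (> 1) → not permitted
[sav] — violates constraint 3: word begins with /s/ → not permitted
[denp] — violates constraint 5: syllable 1 coda /np/ has 2 consonants (> 1) → not permitted
[vnos] — violates constraint 2: syllable 1 onset /vn/ has 2 consonants (> 1) → not permitted
[zse] — violates constraint 2: syllable 1 onset /zs/ has 2 consonants (> 1) → not permitted
[mevj] — violates constraint 5: syllable 1 coda /vj/ has 2 consonants (> 1) → not permitted
No form is permitted → 0.

0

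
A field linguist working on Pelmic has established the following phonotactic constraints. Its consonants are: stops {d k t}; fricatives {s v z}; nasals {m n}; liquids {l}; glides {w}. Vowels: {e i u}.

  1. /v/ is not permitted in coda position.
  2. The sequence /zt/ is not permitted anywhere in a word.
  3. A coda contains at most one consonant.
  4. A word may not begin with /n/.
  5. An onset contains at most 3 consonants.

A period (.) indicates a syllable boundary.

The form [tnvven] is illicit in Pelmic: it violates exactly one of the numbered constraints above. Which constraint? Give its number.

5

[tnvven]: syllable 1 onset /tnvv/ has 4 consonants (> 3).
This is a violation of constraint 5: "An onset contains at most 3 consonants."
The remaining constraints (1, 2, 3, 4) are satisfied.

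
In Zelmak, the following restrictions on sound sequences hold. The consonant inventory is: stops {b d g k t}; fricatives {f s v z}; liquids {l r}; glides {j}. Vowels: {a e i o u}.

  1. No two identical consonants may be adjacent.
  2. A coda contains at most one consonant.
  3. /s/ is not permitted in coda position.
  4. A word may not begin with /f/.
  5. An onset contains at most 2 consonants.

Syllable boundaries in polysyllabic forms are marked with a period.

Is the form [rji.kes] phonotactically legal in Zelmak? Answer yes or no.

no

[rji.kes] — violates constraint 3: syllable 2 coda contains /s/ → phonotactically illegal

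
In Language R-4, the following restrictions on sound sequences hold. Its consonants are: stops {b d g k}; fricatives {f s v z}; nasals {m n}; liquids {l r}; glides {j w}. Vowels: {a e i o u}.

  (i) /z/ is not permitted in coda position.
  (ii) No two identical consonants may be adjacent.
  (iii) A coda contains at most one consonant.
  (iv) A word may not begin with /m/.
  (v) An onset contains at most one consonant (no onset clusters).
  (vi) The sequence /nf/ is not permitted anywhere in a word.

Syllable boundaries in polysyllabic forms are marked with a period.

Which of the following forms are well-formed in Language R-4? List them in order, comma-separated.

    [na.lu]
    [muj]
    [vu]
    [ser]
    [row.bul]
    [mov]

[na.lu], [vu], [ser], [row.bul]

[na.lu] — σ1 onset /n/, coda /∅/ ok; σ2 onset /l/, coda /∅/ ok → well-formed
[muj] — violates constraint (iv): word begins with /m/ → ill-formed
[vu] — σ1 onset /v/, coda /∅/ ok → well-formed
[ser] — σ1 onset /s/, coda /r/ ok → well-formed
[row.bul] — σ1 onset /r/, coda /w/ ok; σ2 onset /b/, coda /l/ ok → well-formed
[mov] — violates constraint (iv): word begins with /m/ → ill-formed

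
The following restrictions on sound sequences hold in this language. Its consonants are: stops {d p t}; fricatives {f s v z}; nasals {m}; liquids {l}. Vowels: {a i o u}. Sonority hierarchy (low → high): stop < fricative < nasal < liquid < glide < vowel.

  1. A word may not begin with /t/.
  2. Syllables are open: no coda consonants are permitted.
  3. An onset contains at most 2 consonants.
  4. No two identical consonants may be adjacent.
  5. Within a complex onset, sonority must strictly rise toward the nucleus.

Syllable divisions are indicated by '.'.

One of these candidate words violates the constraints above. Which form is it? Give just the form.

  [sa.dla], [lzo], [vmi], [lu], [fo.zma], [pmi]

[sa.dla] — σ1 onset /s/, coda /∅/ ok; σ2 onset /dl/ (1→4 rises), coda /∅/ ok → permitted
[lzo] — violates constraint 5: syllable 1 onset /lz/: /l/ (liquid, 4) → /z/ (fricative, 2) does not rise → not permitted
[vmi] — σ1 onset /vm/ (2→3 rises), coda /∅/ ok → permitted
[lu] — σ1 onset /l/, coda /∅/ ok → permitted
[fo.zma] — σ1 onset /f/, coda /∅/ ok; σ2 onset /zm/ (2→3 rises), coda /∅/ ok → permitted
[pmi] — σ1 onset /pm/ (1→3 rises), coda /∅/ ok → permitted

[lzo]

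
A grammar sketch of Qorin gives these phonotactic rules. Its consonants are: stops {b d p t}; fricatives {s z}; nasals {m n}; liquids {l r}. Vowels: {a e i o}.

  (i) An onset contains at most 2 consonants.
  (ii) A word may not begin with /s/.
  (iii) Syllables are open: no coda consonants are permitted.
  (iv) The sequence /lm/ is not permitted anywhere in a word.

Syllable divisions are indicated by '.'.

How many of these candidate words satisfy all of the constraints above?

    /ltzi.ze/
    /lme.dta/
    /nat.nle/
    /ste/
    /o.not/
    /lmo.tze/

/ltzi.ze/ — violates constraint (i): syllable 1 onset /ltz/ has 3 consonants (> 2) → illicit
/lme.dta/ — violates constraint (iv): contains banned sequence /lm/ → illicit
/nat.nle/ — violates constraint (iii): syllable 1 coda /t/ has 1 consonant (> 0) → illicit
/ste/ — violates constraint (ii): word begins with /s/ → illicit
/o.not/ — violates constraint (iii): syllable 2 coda /t/ has 1 consonant (> 0) → illicit
/lmo.tze/ — violates constraint (iv): contains banned sequence /lm/ → illicit
No form is licit → 0.

0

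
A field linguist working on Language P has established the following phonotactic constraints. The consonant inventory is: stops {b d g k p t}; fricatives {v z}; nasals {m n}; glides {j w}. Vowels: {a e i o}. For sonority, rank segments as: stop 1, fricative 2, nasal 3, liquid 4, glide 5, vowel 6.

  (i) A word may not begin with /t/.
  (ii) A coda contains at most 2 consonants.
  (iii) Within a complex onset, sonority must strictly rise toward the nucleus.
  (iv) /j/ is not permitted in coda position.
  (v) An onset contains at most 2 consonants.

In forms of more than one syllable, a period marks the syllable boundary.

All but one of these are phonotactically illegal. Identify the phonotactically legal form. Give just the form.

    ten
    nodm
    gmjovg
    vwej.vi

nodm

ten — violates constraint (i): word begins with /t/ → phonotactically illegal
nodm — σ1 onset /n/, coda /dm/ (2C) ok → phonotactically legal
gmjovg — violates constraint (v): syllable 1 onset /gmj/ has 3 consonants (> 2) → phonotactically illegal
vwej.vi — violates constraint (iv): syllable 1 coda contains /j/ → phonotactically illegal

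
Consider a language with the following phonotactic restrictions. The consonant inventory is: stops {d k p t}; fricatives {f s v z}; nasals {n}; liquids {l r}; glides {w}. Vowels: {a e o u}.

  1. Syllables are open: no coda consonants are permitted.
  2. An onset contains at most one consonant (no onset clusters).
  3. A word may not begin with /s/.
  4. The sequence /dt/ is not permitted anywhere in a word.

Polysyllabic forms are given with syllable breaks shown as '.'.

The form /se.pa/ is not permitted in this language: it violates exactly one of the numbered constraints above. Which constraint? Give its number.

/se.pa/: word begins with /s/.
This is a violation of constraint 3: "A word may not begin with /s/."
The remaining constraints (1, 2, 4) are satisfied.

3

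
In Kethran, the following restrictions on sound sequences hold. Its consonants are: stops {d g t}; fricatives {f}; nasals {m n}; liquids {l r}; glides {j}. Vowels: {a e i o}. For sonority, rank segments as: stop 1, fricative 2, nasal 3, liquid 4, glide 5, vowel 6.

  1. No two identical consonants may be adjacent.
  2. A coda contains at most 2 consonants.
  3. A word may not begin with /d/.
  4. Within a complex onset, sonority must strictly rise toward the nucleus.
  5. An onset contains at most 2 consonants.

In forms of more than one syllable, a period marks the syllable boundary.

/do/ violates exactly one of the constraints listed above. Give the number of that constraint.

/do/: word begins with /d/.
This is a violation of constraint 3: "A word may not begin with /d/."
The remaining constraints (1, 2, 4, 5) are satisfied.

3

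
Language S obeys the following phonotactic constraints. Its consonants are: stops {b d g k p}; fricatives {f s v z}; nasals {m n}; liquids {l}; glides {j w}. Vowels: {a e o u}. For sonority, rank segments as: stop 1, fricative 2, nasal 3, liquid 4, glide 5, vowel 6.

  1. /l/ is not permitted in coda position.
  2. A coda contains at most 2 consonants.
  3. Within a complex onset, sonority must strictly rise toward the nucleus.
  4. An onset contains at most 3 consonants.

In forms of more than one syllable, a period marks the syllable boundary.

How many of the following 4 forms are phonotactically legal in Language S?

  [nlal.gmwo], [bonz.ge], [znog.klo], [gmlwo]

[nlal.gmwo] — violates constraint 1: syllable 1 coda contains /l/ → phonotactically illegal
[bonz.ge] — σ1 onset /b/, coda /nz/ (2C) ok; σ2 onset /g/, coda /∅/ ok → phonotactically legal
[znog.klo] — σ1 onset /zn/ (2→3 rises), coda /g/ ok; σ2 onset /kl/ (1→4 rises), coda /∅/ ok → phonotactically legal
[gmlwo] — violates constraint 4: syllable 1 onset /gmlw/ has 4 consonants (> 3) → phonotactically illegal
Phonotactically legal: [bonz.ge], [znog.klo] → 2.

2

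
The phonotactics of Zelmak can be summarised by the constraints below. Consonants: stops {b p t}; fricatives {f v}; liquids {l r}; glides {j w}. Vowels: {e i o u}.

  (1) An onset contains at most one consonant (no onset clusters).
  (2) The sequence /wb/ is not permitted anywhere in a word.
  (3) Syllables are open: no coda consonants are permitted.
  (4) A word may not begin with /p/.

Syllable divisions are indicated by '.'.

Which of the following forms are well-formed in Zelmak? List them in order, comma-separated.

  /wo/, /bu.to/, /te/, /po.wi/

/wo/, /bu.to/, /te/

/wo/ — σ1 onset /w/, coda /∅/ ok → well-formed
/bu.to/ — σ1 onset /b/, coda /∅/ ok; σ2 onset /t/, coda /∅/ ok → well-formed
/te/ — σ1 onset /t/, coda /∅/ ok → well-formed
/po.wi/ — violates constraint 4: word begins with /p/ → ill-formed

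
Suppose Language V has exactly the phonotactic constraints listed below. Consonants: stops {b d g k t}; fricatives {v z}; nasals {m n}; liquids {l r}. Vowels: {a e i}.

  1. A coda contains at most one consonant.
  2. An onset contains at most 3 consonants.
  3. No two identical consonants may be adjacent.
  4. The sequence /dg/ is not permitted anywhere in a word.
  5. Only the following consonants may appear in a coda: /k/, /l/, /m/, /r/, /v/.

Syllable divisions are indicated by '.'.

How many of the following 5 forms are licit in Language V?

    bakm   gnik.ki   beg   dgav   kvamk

bakm — violates constraint 1: syllable 1 coda /km/ has 2 consonants (> 1) → illicit
gnik.ki — violates constraint 3: adjacent identical consonants /kk/ → illicit
beg — violates constraint 5: syllable 1 coda contains /g/, which is not a licensed coda consonant → illicit
dgav — violates constraint 4: contains banned sequence /dg/ → illicit
kvamk — violates constraint 1: syllable 1 coda /mk/ has 2 consonants (> 1) → illicit
No form is licit → 0.

0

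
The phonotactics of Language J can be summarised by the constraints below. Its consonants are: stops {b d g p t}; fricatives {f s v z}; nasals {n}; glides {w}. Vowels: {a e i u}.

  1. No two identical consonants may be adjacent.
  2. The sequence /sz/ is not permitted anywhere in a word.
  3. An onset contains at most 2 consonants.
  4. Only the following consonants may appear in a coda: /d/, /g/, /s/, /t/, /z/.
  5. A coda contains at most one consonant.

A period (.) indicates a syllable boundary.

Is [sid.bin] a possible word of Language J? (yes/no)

[sid.bin] — violates constraint 4: syllable 2 coda contains /n/, which is not a licensed coda consonant → ill-formed

no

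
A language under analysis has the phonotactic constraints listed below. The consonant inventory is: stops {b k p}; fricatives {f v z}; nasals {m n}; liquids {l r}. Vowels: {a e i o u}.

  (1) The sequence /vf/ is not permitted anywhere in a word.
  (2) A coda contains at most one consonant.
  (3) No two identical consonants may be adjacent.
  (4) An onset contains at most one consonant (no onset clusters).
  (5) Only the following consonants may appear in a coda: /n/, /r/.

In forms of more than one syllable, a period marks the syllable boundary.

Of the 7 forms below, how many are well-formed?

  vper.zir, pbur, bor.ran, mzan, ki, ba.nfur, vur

2

vper.zir — violates constraint 4: syllable 1 onset /vp/ has 2 consonants (> 1) → ill-formed
pbur — violates constraint 4: syllable 1 onset /pb/ has 2 consonants (> 1) → ill-formed
bor.ran — violates constraint 3: adjacent identical consonants /rr/ → ill-formed
mzan — violates constraint 4: syllable 1 onset /mz/ has 2 consonants (> 1) → ill-formed
ki — σ1 onset /k/, coda /∅/ ok → well-formed
ba.nfur — violates constraint 4: syllable 2 onset /nf/ has 2 consonants (> 1) → ill-formed
vur — σ1 onset /v/, coda /r/ ok → well-formed
Well-formed: ki, vur → 2.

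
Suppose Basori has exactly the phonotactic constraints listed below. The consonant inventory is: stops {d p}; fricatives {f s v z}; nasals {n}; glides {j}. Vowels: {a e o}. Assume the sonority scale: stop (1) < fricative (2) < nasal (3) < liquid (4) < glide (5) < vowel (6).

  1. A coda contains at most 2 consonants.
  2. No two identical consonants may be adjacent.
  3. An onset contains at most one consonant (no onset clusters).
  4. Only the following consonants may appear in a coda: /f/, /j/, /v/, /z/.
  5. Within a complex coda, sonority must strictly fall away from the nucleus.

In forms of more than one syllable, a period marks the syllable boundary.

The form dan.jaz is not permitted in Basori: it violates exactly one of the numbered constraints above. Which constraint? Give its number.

4

dan.jaz: syllable 1 coda contains /n/, which is not a licensed coda consonant.
This is a violation of constraint 4: "Only the following consonants may appear in a coda: /f/, /j/, /v/, /z/."
The remaining constraints (1, 2, 3, 5) are satisfied.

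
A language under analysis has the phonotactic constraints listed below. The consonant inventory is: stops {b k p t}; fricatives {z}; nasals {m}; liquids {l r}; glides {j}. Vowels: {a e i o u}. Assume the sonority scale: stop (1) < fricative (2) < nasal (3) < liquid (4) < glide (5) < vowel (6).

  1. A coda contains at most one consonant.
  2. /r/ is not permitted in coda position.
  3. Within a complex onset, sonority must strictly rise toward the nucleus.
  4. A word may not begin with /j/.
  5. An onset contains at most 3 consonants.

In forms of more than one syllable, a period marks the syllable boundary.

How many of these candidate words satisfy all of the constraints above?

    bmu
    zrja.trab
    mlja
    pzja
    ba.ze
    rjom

6

bmu — σ1 onset /bm/ (1→3 rises), coda /∅/ ok → well-formed
zrja.trab — σ1 onset /zrj/ (2→4→5 rises), coda /∅/ ok; σ2 onset /tr/ (1→4 rises), coda /b/ ok → well-formed
mlja — σ1 onset /mlj/ (3→4→5 rises), coda /∅/ ok → well-formed
pzja — σ1 onset /pzj/ (1→2→5 rises), coda /∅/ ok → well-formed
ba.ze — σ1 onset /b/, coda /∅/ ok; σ2 onset /z/, coda /∅/ ok → well-formed
rjom — σ1 onset /rj/ (4→5 rises), coda /m/ ok → well-formed
Well-formed: bmu, zrja.trab, mlja, pzja, ba.ze, rjom → 6.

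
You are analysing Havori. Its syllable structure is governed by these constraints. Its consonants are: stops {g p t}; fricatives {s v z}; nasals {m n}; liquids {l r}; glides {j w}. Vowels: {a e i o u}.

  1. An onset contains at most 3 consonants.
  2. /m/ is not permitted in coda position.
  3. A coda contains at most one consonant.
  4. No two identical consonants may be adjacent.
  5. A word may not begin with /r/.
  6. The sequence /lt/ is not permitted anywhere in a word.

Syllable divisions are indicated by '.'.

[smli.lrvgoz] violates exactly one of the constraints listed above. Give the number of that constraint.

[smli.lrvgoz]: syllable 2 onset /lrvg/ has 4 consonants (> 3).
This is a violation of constraint 1: "An onset contains at most 3 consonants."
The remaining constraints (2, 3, 4, 5, 6) are satisfied.

1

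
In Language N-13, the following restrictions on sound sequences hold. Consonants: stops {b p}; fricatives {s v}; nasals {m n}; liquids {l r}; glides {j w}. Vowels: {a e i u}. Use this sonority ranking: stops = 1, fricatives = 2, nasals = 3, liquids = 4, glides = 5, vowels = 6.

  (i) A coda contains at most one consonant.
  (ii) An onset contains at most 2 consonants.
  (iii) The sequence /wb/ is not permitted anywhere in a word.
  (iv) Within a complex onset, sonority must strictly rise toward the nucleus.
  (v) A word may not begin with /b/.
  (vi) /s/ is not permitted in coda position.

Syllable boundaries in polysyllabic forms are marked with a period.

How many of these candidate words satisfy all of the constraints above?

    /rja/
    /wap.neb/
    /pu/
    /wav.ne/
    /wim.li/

5

/rja/ — σ1 onset /rj/ (4→5 rises), coda /∅/ ok → permitted
/wap.neb/ — σ1 onset /w/, coda /p/ ok; σ2 onset /n/, coda /b/ ok → permitted
/pu/ — σ1 onset /p/, coda /∅/ ok → permitted
/wav.ne/ — σ1 onset /w/, coda /v/ ok; σ2 onset /n/, coda /∅/ ok → permitted
/wim.li/ — σ1 onset /w/, coda /m/ ok; σ2 onset /l/, coda /∅/ ok → permitted
Permitted: /rja/, /wap.neb/, /pu/, /wav.ne/, /wim.li/ → 5.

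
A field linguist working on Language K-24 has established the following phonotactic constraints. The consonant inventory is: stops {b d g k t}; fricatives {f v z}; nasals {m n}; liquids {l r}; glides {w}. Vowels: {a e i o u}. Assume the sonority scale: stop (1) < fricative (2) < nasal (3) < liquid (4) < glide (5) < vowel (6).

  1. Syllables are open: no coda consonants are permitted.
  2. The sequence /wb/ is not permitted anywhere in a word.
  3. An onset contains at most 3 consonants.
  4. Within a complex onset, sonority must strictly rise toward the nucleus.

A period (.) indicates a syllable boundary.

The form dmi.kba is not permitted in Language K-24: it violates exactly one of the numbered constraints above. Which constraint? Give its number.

dmi.kba: syllable 2 onset /kb/: /k/ (stop, 1) → /b/ (stop, 1) does not rise.
This is a violation of constraint 4: "Within a complex onset, sonority must strictly rise toward the nucleus."
The remaining constraints (1, 2, 3) are satisfied.

4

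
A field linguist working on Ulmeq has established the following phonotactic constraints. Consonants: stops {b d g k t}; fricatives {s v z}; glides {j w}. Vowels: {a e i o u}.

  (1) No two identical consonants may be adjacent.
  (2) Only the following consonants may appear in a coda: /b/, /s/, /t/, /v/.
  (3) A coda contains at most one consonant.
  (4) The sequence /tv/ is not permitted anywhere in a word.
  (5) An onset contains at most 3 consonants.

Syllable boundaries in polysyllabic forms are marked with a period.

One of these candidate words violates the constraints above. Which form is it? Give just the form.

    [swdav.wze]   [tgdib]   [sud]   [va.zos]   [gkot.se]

[sud]

[swdav.wze] — σ1 onset /swd/ (3C), coda /v/ ok; σ2 onset /wz/ (2C), coda /∅/ ok → licit
[tgdib] — σ1 onset /tgd/ (3C), coda /b/ ok → licit
[sud] — violates constraint 2: syllable 1 coda contains /d/, which is not a licensed coda consonant → illicit
[va.zos] — σ1 onset /v/, coda /∅/ ok; σ2 onset /z/, coda /s/ ok → licit
[gkot.se] — σ1 onset /gk/ (2C), coda /t/ ok; σ2 onset /s/, coda /∅/ ok → licit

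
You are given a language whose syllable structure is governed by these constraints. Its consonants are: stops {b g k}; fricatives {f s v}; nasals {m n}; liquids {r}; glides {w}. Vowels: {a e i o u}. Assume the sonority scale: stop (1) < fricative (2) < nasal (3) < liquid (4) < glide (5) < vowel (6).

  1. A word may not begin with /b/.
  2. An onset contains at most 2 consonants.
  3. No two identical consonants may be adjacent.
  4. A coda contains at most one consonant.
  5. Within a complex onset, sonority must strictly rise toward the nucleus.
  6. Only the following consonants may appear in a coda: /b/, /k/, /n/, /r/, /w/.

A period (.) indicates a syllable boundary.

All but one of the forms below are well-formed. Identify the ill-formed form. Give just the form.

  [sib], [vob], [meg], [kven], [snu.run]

[sib] — σ1 onset /s/, coda /b/ ok → well-formed
[vob] — σ1 onset /v/, coda /b/ ok → well-formed
[meg] — violates constraint 6: syllable 1 coda contains /g/, which is not a licensed coda consonant → ill-formed
[kven] — σ1 onset /kv/ (1→2 rises), coda /n/ ok → well-formed
[snu.run] — σ1 onset /sn/ (2→3 rises), coda /∅/ ok; σ2 onset /r/, coda /n/ ok → well-formed

[meg]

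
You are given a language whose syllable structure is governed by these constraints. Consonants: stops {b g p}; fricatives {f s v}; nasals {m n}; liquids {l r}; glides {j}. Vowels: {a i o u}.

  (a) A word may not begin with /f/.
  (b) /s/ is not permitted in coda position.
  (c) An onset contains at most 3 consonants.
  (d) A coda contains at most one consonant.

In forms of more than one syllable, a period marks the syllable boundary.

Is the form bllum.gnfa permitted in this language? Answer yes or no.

yes

bllum.gnfa — σ1 onset /bll/ (3C), coda /m/ ok; σ2 onset /gnf/ (3C), coda /∅/ ok → permitted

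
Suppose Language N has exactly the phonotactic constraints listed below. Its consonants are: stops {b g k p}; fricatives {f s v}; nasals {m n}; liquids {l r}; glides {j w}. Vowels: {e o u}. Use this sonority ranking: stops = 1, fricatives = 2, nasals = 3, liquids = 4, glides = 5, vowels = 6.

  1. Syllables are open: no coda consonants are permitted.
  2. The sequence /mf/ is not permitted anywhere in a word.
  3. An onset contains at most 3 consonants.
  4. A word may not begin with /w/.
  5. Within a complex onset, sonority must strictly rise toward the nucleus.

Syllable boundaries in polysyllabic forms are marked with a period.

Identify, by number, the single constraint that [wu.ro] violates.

[wu.ro]: word begins with /w/.
This is a violation of constraint 4: "A word may not begin with /w/."
The remaining constraints (1, 2, 3, 5) are satisfied.

4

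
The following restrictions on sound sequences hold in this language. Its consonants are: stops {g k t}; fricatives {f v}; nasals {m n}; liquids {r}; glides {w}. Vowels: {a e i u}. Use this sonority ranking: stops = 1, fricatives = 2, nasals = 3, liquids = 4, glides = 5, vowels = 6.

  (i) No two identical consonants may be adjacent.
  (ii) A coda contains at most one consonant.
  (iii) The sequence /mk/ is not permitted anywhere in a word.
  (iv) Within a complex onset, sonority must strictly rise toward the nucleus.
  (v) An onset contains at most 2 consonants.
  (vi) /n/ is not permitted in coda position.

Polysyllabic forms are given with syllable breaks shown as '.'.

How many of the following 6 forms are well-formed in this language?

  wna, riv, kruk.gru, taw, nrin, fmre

3

wna — violates constraint (iv): syllable 1 onset /wn/: /w/ (glide, 5) → /n/ (nasal, 3) does not rise → ill-formed
riv — σ1 onset /r/, coda /v/ ok → well-formed
kruk.gru — σ1 onset /kr/ (1→4 rises), coda /k/ ok; σ2 onset /gr/ (1→4 rises), coda /∅/ ok → well-formed
taw — σ1 onset /t/, coda /w/ ok → well-formed
nrin — violates constraint (vi): syllable 1 coda contains /n/ → ill-formed
fmre — violates constraint (v): syllable 1 onset /fmr/ has 3 consonants (> 2) → ill-formed
Well-formed: riv, kruk.gru, taw → 3.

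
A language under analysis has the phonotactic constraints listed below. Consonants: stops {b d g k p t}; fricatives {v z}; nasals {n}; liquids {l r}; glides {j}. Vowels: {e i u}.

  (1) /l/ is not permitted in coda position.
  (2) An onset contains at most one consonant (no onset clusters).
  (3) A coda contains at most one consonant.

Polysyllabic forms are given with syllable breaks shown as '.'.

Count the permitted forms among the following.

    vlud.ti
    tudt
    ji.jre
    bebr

vlud.ti — violates constraint 2: syllable 1 onset /vl/ has 2 consonants (> 1) → not permitted
tudt — violates constraint 3: syllable 1 coda /dt/ has 2 consonants (> 1) → not permitted
ji.jre — violates constraint 2: syllable 2 onset /jr/ has 2 consonants (> 1) → not permitted
bebr — violates constraint 3: syllable 1 coda /br/ has 2 consonants (> 1) → not permitted
No form is permitted → 0.

0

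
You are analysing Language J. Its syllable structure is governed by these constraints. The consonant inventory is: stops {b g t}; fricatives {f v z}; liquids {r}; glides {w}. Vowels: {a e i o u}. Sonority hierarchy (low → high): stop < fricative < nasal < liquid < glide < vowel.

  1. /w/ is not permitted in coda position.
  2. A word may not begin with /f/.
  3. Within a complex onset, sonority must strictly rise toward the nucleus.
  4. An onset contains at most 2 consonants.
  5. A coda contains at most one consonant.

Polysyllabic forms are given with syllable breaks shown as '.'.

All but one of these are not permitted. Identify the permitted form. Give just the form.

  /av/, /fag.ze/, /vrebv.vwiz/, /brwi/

/av/

/av/ — σ1 onset /∅/, coda /v/ ok → permitted
/fag.ze/ — violates constraint 2: word begins with /f/ → not permitted
/vrebv.vwiz/ — violates constraint 5: syllable 1 coda /bv/ has 2 consonants (> 1) → not permitted
/brwi/ — violates constraint 4: syllable 1 onset /brw/ has 3 consonants (> 2) → not permitted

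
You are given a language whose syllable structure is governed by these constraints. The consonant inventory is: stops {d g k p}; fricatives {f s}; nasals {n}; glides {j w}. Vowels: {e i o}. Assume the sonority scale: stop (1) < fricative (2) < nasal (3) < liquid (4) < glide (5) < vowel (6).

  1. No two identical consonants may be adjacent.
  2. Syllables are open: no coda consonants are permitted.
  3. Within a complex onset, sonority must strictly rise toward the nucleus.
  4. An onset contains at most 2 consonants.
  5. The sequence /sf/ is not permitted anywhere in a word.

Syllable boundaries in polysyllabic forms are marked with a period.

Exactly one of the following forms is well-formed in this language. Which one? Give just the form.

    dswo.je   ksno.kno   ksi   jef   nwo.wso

ksi

dswo.je — violates constraint 4: syllable 1 onset /dsw/ has 3 consonants (> 2) → ill-formed
ksno.kno — violates constraint 4: syllable 1 onset /ksn/ has 3 consonants (> 2) → ill-formed
ksi — σ1 onset /ks/ (1→2 rises), coda /∅/ ok → well-formed
jef — violates constraint 2: syllable 1 coda /f/ has 1 consonant (> 0) → ill-formed
nwo.wso — violates constraint 3: syllable 2 onset /ws/: /w/ (glide, 5) → /s/ (fricative, 2) does not rise → ill-formed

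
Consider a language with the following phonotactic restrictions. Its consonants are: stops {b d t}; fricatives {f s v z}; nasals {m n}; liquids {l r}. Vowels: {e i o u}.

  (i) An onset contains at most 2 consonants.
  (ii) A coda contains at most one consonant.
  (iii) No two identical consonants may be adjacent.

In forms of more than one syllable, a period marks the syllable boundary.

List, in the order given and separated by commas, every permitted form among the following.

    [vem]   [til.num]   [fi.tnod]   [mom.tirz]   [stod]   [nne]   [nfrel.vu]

[vem] — σ1 onset /v/, coda /m/ ok → permitted
[til.num] — σ1 onset /t/, coda /l/ ok; σ2 onset /n/, coda /m/ ok → permitted
[fi.tnod] — σ1 onset /f/, coda /∅/ ok; σ2 onset /tn/ (2C), coda /d/ ok → permitted
[mom.tirz] — violates constraint (ii): syllable 2 coda /rz/ has 2 consonants (> 1) → not permitted
[stod] — σ1 onset /st/ (2C), coda /d/ ok → permitted
[nne] — violates constraint (iii): adjacent identical consonants /nn/ → not permitted
[nfrel.vu] — violates constraint (i): syllable 1 onset /nfr/ has 3 consonants (> 2) → not permitted

[vem], [til.num], [fi.tnod], [stod]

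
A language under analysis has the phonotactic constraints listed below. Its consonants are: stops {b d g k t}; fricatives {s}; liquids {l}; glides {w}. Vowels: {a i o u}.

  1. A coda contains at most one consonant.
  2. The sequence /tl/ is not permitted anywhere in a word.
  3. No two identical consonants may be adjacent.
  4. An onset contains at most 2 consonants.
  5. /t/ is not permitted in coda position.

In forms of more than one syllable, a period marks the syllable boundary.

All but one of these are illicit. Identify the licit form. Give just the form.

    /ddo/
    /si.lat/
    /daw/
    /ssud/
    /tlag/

/ddo/ — violates constraint 3: adjacent identical consonants /dd/ → illicit
/si.lat/ — violates constraint 5: syllable 2 coda contains /t/ → illicit
/daw/ — σ1 onset /d/, coda /w/ ok → licit
/ssud/ — violates constraint 3: adjacent identical consonants /ss/ → illicit
/tlag/ — violates constraint 2: contains banned sequence /tl/ → illicit

/daw/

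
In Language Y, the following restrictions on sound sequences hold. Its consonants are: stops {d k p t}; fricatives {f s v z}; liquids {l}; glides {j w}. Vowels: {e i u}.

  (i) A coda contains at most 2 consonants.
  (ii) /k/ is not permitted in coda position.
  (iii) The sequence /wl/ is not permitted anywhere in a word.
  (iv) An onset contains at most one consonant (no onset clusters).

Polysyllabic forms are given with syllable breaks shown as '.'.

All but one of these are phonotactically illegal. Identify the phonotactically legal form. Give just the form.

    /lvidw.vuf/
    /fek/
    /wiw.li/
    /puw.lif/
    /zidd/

/lvidw.vuf/ — violates constraint (iv): syllable 1 onset /lv/ has 2 consonants (> 1) → phonotactically illegal
/fek/ — violates constraint (ii): syllable 1 coda contains /k/ → phonotactically illegal
/wiw.li/ — violates constraint (iii): contains banned sequence /wl/ → phonotactically illegal
/puw.lif/ — violates constraint (iii): contains banned sequence /wl/ → phonotactically illegal
/zidd/ — σ1 onset /z/, coda /dd/ (2C) ok → phonotactically legal

/zidd/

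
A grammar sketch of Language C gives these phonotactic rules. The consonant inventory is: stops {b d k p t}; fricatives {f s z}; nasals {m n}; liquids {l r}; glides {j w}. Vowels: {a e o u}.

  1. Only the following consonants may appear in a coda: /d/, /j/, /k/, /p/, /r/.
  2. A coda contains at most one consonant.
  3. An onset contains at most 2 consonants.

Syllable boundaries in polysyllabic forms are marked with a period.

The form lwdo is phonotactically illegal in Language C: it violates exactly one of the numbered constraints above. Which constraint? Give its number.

lwdo: syllable 1 onset /lwd/ has 3 consonants (> 2).
This is a violation of constraint 3: "An onset contains at most 2 consonants."
The remaining constraints (1, 2) are satisfied.

3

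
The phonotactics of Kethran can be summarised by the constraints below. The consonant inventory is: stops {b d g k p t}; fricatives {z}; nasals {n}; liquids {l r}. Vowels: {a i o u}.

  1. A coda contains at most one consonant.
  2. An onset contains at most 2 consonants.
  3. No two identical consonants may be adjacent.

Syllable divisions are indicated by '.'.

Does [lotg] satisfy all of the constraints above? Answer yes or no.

[lotg] — violates constraint 1: syllable 1 coda /tg/ has 2 consonants (> 1) → not permitted

no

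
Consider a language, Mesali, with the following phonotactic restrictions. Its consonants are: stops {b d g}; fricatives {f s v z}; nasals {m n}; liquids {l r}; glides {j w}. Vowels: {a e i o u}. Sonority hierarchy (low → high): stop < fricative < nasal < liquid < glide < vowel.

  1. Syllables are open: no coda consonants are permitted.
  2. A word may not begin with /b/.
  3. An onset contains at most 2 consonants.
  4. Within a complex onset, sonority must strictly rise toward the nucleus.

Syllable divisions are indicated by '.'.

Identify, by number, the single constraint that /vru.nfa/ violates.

/vru.nfa/: syllable 2 onset /nf/: /n/ (nasal, 3) → /f/ (fricative, 2) does not rise.
This is a violation of constraint 4: "Within a complex onset, sonority must strictly rise toward the nucleus."
The remaining constraints (1, 2, 3) are satisfied.

4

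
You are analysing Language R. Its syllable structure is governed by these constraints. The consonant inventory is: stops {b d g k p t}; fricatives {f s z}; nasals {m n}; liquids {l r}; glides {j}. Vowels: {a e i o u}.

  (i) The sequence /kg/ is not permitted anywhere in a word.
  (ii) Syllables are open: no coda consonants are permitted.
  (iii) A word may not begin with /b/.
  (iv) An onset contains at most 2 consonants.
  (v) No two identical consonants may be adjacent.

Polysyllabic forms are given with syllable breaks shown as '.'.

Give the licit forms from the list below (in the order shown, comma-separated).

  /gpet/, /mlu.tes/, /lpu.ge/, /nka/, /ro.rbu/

/lpu.ge/, /nka/, /ro.rbu/

/gpet/ — violates constraint (ii): syllable 1 coda /t/ has 1 consonant (> 0) → illicit
/mlu.tes/ — violates constraint (ii): syllable 2 coda /s/ has 1 consonant (> 0) → illicit
/lpu.ge/ — σ1 onset /lp/ (2C), coda /∅/ ok; σ2 onset /g/, coda /∅/ ok → licit
/nka/ — σ1 onset /nk/ (2C), coda /∅/ ok → licit
/ro.rbu/ — σ1 onset /r/, coda /∅/ ok; σ2 onset /rb/ (2C), coda /∅/ ok → licit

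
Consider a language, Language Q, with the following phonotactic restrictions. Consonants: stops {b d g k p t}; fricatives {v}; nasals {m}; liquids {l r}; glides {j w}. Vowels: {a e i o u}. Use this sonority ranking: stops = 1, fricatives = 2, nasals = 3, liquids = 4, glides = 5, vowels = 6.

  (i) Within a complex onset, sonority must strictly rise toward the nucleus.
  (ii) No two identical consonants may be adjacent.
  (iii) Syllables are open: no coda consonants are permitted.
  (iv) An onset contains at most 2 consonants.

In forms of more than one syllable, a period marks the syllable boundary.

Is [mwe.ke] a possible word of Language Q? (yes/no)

yes

[mwe.ke] — σ1 onset /mw/ (3→5 rises), coda /∅/ ok; σ2 onset /k/, coda /∅/ ok → licit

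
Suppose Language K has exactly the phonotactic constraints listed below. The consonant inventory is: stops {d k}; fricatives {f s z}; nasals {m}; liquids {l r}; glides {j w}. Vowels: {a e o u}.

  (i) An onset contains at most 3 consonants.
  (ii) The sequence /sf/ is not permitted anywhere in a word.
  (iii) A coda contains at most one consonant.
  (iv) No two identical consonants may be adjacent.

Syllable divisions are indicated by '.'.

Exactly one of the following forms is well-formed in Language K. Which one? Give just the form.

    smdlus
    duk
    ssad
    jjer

duk

smdlus — violates constraint (i): syllable 1 onset /smdl/ has 4 consonants (> 3) → ill-formed
duk — σ1 onset /d/, coda /k/ ok → well-formed
ssad — violates constraint (iv): adjacent identical consonants /ss/ → ill-formed
jjer — violates constraint (iv): adjacent identical consonants /jj/ → ill-formed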